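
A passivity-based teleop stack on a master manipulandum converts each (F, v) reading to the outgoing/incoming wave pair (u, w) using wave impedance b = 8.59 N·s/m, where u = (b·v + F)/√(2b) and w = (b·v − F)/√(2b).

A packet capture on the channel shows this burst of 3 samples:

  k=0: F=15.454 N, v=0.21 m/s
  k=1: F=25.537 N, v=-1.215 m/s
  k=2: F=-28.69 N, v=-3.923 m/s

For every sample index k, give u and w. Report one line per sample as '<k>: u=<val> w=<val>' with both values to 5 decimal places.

k=0: b·v=8.59×0.21=1.80390; √(2b)=4.14488; u=(1.80390+15.454)/4.14488=4.16367, w=(1.80390−15.454)/4.14488=-3.29325
k=1: b·v=8.59×(-1.215)=-10.43685; √(2b)=4.14488; u=(-10.43685+25.537)/4.14488=3.64309, w=(-10.43685−25.537)/4.14488=-8.67911
k=2: b·v=8.59×(-3.923)=-33.69857; √(2b)=4.14488; u=(-33.69857+(-28.69))/4.14488=-15.05197, w=(-33.69857−(-28.69))/4.14488=-1.20838

0: u=4.16367 w=-3.29325
1: u=3.64309 w=-8.67911
2: u=-15.05197 w=-1.20838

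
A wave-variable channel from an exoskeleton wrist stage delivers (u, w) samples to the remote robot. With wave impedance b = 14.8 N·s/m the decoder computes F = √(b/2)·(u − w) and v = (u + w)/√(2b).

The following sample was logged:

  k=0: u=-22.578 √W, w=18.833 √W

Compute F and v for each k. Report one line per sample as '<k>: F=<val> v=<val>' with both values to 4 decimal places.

k=0: u−w=-41.4110, u+w=-3.7450; √(b/2)=2.7203, √(2b)=5.4406; F=2.7203×(-41.411)=-112.6501, v=-3.7450/5.4406=-0.6883

0: F=-112.6501 v=-0.6883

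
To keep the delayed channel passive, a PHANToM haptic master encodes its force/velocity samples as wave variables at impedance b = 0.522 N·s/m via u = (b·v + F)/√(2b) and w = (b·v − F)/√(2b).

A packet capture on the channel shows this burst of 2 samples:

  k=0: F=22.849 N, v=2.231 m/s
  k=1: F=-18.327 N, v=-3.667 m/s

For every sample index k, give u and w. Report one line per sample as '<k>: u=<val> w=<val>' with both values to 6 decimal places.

k=0: b·v=0.522×2.231=1.164582; √(2b)=1.021763; u=(1.164582+22.849)/1.021763=23.502101, w=(1.164582−22.849)/1.021763=-21.222548
k=1: b·v=0.522×(-3.667)=-1.914174; √(2b)=1.021763; u=(-1.914174+(-18.327))/1.021763=-19.810044, w=(-1.914174−(-18.327))/1.021763=16.063239

0: u=23.502101 w=-21.222548
1: u=-19.810044 w=16.063239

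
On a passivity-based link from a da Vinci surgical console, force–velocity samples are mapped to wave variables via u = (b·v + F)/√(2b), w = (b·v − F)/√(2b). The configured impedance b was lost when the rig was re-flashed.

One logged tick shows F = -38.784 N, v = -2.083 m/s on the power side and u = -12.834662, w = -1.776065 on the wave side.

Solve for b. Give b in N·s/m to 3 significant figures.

b = 24.6 N·s/m

u + w = -14.610727;  u + w = √(2b)·v, so √(2b) = -14.610727/(-2.083) = 7.014271.
b = (√(2b))²/2 = 49.200001/2 = 24.600001.
(Check via u − w = 2F/√(2b): u − w = -11.058597, 2F/√(2b) = -11.058597.)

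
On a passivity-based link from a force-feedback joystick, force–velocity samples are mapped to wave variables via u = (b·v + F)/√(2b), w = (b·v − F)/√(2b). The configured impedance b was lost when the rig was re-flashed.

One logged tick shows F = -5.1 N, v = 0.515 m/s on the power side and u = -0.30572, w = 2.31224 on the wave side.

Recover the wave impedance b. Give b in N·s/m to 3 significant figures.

b = 7.59 N·s/m

u + w = 2.0065;  u + w = √(2b)·v, so √(2b) = 2.0065/0.515 = 3.8962.
b = (√(2b))²/2 = 15.1800/2 = 7.5900.
(Check via u − w = 2F/√(2b): u − w = -2.6180, 2F/√(2b) = -2.6180.)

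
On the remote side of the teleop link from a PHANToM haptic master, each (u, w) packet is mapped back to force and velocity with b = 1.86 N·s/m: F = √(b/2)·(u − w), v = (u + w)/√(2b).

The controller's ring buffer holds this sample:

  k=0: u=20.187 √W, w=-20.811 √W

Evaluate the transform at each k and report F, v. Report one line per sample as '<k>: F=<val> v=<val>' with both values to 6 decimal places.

k=0: u−w=40.998000, u+w=-0.624000; √(b/2)=0.964365, √(2b)=1.928730; F=0.964365×40.998=39.537039, v=-0.624000/1.928730=-0.323529

0: F=39.537039 v=-0.323529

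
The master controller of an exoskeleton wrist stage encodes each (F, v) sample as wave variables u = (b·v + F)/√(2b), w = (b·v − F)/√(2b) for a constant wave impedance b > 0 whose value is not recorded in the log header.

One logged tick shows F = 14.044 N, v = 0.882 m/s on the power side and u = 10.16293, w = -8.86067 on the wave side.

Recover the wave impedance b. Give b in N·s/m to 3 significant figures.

b = 1.09 N·s/m

u + w = 1.3023;  u + w = √(2b)·v, so √(2b) = 1.3023/0.882 = 1.4765.
b = (√(2b))²/2 = 2.1800/2 = 1.0900.
(Check via u − w = 2F/√(2b): u − w = 19.0236, 2F/√(2b) = 19.0236.)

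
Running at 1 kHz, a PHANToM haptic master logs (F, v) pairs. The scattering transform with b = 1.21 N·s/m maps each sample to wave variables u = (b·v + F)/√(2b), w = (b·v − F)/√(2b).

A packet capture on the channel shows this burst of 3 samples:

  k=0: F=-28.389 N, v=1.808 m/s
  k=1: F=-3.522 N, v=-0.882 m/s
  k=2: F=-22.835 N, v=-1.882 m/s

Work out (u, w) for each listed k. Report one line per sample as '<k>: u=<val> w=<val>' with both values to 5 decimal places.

k=0: b·v=1.21×1.808=2.18768; √(2b)=1.55563; u=(2.18768+(-28.389))/1.55563=-16.84285, w=(2.18768−(-28.389))/1.55563=19.65543
k=1: b·v=1.21×(-0.882)=-1.06722; √(2b)=1.55563; u=(-1.06722+(-3.522))/1.55563=-2.95006, w=(-1.06722−(-3.522))/1.55563=1.57799
k=2: b·v=1.21×(-1.882)=-2.27722; √(2b)=1.55563; u=(-2.27722+(-22.835))/1.55563=-16.14275, w=(-2.27722−(-22.835))/1.55563=13.21504

0: u=-16.84285 w=19.65543
1: u=-2.95006 w=1.57799
2: u=-16.14275 w=13.21504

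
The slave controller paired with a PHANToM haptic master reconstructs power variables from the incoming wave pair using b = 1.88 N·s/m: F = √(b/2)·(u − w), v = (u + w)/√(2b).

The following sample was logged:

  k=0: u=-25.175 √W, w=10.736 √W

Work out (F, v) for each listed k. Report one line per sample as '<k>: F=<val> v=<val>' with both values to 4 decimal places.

0: F=-34.8170 v=-7.4463

k=0: u−w=-35.9110, u+w=-14.4390; √(b/2)=0.9695, √(2b)=1.9391; F=0.9695×(-35.911)=-34.8170, v=-14.4390/1.9391=-7.4463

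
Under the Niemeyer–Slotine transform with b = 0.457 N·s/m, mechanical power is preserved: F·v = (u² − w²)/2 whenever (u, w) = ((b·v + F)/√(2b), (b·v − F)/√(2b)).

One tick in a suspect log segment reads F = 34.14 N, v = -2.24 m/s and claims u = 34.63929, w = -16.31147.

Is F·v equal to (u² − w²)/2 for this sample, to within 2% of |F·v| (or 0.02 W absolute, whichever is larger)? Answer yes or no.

no

F·v = 34.14×(-2.24) = -76.4736 W.
(u² − w²)/2 = (1199.8804 − 266.0641)/2 = 466.9082 W.
|Δ| = 543.3818;  2% of max(1, |F·v|) = 1.5295.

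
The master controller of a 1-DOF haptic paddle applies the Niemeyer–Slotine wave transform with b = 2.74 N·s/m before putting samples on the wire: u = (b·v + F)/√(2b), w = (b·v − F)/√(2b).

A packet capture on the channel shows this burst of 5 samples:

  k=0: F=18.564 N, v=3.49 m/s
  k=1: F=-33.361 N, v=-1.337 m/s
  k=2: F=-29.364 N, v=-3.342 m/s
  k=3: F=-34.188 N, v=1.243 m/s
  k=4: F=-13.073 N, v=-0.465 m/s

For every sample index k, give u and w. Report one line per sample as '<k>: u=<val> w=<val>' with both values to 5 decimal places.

0: u=12.01509 w=-3.84521
1: u=-15.81603 w=12.68619
2: u=-16.45539 w=8.63197
3: u=-13.14950 w=16.05928
4: u=-6.12878 w=5.04024

k=0: b·v=2.74×3.49=9.56260; √(2b)=2.34094; u=(9.56260+18.564)/2.34094=12.01509, w=(9.56260−18.564)/2.34094=-3.84521
k=1: b·v=2.74×(-1.337)=-3.66338; √(2b)=2.34094; u=(-3.66338+(-33.361))/2.34094=-15.81603, w=(-3.66338−(-33.361))/2.34094=12.68619
k=2: b·v=2.74×(-3.342)=-9.15708; √(2b)=2.34094; u=(-9.15708+(-29.364))/2.34094=-16.45539, w=(-9.15708−(-29.364))/2.34094=8.63197
k=3: b·v=2.74×1.243=3.40582; √(2b)=2.34094; u=(3.40582+(-34.188))/2.34094=-13.14950, w=(3.40582−(-34.188))/2.34094=16.05928
k=4: b·v=2.74×(-0.465)=-1.27410; √(2b)=2.34094; u=(-1.27410+(-13.073))/2.34094=-6.12878, w=(-1.27410−(-13.073))/2.34094=5.04024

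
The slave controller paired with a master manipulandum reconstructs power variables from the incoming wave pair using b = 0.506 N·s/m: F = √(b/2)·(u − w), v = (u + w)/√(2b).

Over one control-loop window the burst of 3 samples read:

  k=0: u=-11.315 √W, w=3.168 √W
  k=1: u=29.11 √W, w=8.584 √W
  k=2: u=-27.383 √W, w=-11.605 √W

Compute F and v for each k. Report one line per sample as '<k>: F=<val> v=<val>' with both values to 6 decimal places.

k=0: u−w=-14.483000, u+w=-8.147000; √(b/2)=0.502991, √(2b)=1.005982; F=0.502991×(-14.483)=-7.284819, v=-8.147000/1.005982=-8.098554
k=1: u−w=20.526000, u+w=37.694000; √(b/2)=0.502991, √(2b)=1.005982; F=0.502991×20.526=10.324394, v=37.694000/1.005982=37.469851
k=2: u−w=-15.778000, u+w=-38.988000; √(b/2)=0.502991, √(2b)=1.005982; F=0.502991×(-15.778)=-7.936193, v=-38.988000/1.005982=-38.756157

0: F=-7.284819 v=-8.098554
1: F=10.324394 v=37.469851
2: F=-7.936193 v=-38.756157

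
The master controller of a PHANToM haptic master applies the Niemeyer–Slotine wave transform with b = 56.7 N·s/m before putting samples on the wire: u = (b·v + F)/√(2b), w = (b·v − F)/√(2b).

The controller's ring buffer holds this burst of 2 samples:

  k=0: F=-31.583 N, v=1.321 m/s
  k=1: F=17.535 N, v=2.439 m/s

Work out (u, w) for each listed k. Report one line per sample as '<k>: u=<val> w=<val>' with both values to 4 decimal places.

0: u=4.0678 w=9.9995
1: u=14.6330 w=11.3397

k=0: b·v=56.7×1.321=74.9007; √(2b)=10.6489; u=(74.9007+(-31.583))/10.6489=4.0678, w=(74.9007−(-31.583))/10.6489=9.9995
k=1: b·v=56.7×2.439=138.2913; √(2b)=10.6489; u=(138.2913+17.535)/10.6489=14.6330, w=(138.2913−17.535)/10.6489=11.3397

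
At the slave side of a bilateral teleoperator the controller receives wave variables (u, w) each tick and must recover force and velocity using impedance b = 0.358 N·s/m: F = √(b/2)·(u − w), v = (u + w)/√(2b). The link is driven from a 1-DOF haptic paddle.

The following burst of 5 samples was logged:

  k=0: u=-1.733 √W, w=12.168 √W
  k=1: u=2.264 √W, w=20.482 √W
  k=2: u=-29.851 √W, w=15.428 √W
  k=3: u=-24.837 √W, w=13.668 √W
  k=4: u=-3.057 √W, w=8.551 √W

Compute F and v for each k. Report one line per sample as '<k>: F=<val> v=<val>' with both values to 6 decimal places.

k=0: u−w=-13.901000, u+w=10.435000; √(b/2)=0.423084, √(2b)=0.846168; F=0.423084×(-13.901)=-5.881290, v=10.435000/0.846168=12.332069
k=1: u−w=-18.218000, u+w=22.746000; √(b/2)=0.423084, √(2b)=0.846168; F=0.423084×(-18.218)=-7.707743, v=22.746000/0.846168=26.881192
k=2: u−w=-45.279000, u+w=-14.423000; √(b/2)=0.423084, √(2b)=0.846168; F=0.423084×(-45.279)=-19.156817, v=-14.423000/0.846168=-17.045082
k=3: u−w=-38.505000, u+w=-11.169000; √(b/2)=0.423084, √(2b)=0.846168; F=0.423084×(-38.505)=-16.290846, v=-11.169000/0.846168=-13.199509
k=4: u−w=-11.608000, u+w=5.494000; √(b/2)=0.423084, √(2b)=0.846168; F=0.423084×(-11.608)=-4.911158, v=5.494000/0.846168=6.492802

0: F=-5.881290 v=12.332069
1: F=-7.707743 v=26.881192
2: F=-19.156817 v=-17.045082
3: F=-16.290846 v=-13.199509
4: F=-4.911158 v=6.492802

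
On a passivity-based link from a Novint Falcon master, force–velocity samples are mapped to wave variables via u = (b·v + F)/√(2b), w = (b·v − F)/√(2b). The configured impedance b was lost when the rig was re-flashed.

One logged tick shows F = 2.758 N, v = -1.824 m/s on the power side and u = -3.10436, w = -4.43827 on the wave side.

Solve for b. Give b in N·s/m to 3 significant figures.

b = 8.55 N·s/m

u + w = -7.5426;  u + w = √(2b)·v, so √(2b) = -7.5426/(-1.824) = 4.1352.
b = (√(2b))²/2 = 17.1000/2 = 8.5500.
(Check via u − w = 2F/√(2b): u − w = 1.3339, 2F/√(2b) = 1.3339.)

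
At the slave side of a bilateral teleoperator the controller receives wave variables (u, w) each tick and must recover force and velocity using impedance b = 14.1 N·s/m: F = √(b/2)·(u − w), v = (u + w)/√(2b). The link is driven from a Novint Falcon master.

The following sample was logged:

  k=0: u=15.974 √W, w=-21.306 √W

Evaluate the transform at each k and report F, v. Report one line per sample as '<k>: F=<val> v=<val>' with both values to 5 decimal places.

k=0: u−w=37.28000, u+w=-5.33200; √(b/2)=2.65518, √(2b)=5.31037; F=2.65518×37.28=98.98524, v=-5.33200/5.31037=-1.00407

0: F=98.98524 v=-1.00407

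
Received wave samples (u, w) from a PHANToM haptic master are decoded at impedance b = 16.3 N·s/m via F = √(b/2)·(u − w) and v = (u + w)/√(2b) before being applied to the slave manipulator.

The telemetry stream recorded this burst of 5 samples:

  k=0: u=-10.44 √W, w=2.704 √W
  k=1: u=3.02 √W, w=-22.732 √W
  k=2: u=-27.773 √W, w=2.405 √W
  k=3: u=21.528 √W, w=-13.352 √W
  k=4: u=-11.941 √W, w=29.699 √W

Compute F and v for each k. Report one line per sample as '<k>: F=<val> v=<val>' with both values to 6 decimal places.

k=0: u−w=-13.144000, u+w=-7.736000; √(b/2)=2.854820, √(2b)=5.709641; F=2.854820×(-13.144)=-37.523760, v=-7.736000/5.709641=-1.354901
k=1: u−w=25.752000, u+w=-19.712000; √(b/2)=2.854820, √(2b)=5.709641; F=2.854820×25.752=73.517337, v=-19.712000/5.709641=-3.452406
k=2: u−w=-30.178000, u+w=-25.368000; √(b/2)=2.854820, √(2b)=5.709641; F=2.854820×(-30.178)=-86.152773, v=-25.368000/5.709641=-4.443011
k=3: u−w=34.880000, u+w=8.176000; √(b/2)=2.854820, √(2b)=5.709641; F=2.854820×34.88=99.576139, v=8.176000/5.709641=1.431964
k=4: u−w=-41.640000, u+w=17.758000; √(b/2)=2.854820, √(2b)=5.709641; F=2.854820×(-41.64)=-118.874725, v=17.758000/5.709641=3.110178

0: F=-37.523760 v=-1.354901
1: F=73.517337 v=-3.452406
2: F=-86.152773 v=-4.443011
3: F=99.576139 v=1.431964
4: F=-118.874725 v=3.110178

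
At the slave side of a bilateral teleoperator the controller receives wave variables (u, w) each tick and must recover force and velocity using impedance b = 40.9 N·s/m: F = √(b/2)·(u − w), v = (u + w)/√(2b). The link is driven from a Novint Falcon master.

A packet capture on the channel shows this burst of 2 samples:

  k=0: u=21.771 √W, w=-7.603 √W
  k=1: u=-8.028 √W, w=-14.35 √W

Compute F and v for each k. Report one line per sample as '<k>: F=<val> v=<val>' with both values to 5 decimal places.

k=0: u−w=29.37400, u+w=14.16800; √(b/2)=4.52217, √(2b)=9.04434; F=4.52217×29.374=132.83415, v=14.16800/9.04434=1.56651
k=1: u−w=6.32200, u+w=-22.37800; √(b/2)=4.52217, √(2b)=9.04434; F=4.52217×6.322=28.58914, v=-22.37800/9.04434=-2.47426

0: F=132.83415 v=1.56651
1: F=28.58914 v=-2.47426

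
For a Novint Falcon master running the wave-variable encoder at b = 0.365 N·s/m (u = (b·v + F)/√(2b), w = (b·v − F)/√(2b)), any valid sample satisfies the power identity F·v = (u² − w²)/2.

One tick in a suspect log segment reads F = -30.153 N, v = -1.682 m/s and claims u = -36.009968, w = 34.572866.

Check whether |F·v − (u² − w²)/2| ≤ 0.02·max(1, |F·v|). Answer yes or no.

yes

F·v = (-30.153)×(-1.682) = 50.717346 W.
(u² − w²)/2 = (1296.717795 − 1195.283063)/2 = 50.717366 W.
|Δ| = 0.000020;  2% of max(1, |F·v|) = 1.014347.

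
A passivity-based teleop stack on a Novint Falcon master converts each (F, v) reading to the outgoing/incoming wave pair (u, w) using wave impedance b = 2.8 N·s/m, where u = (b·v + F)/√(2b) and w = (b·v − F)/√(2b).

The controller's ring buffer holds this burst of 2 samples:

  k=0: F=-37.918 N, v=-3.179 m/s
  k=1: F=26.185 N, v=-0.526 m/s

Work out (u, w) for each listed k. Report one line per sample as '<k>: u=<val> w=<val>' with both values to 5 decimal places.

k=0: b·v=2.8×(-3.179)=-8.90120; √(2b)=2.36643; u=(-8.90120+(-37.918))/2.36643=-19.78472, w=(-8.90120−(-37.918))/2.36643=12.26184
k=1: b·v=2.8×(-0.526)=-1.47280; √(2b)=2.36643; u=(-1.47280+26.185)/2.36643=10.44281, w=(-1.47280−26.185)/2.36643=-11.68755

0: u=-19.78472 w=12.26184
1: u=10.44281 w=-11.68755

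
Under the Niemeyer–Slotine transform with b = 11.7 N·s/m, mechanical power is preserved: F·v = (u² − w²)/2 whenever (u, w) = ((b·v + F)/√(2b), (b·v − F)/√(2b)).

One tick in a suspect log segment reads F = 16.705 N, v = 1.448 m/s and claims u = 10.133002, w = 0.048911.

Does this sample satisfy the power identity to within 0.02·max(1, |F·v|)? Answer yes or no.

no

F·v = 16.705×1.448 = 24.188840 W.
(u² − w²)/2 = (102.677730 − 0.002392)/2 = 51.337669 W.
|Δ| = 27.148829;  2% of max(1, |F·v|) = 0.483777.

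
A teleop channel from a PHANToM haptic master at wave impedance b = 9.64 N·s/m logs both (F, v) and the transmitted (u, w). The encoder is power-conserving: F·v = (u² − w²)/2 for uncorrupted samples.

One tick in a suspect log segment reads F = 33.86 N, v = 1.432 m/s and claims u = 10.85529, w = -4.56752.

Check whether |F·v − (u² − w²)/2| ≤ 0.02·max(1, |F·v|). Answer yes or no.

F·v = 33.86×1.432 = 48.48752 W.
(u² − w²)/2 = (117.83732 − 20.86224)/2 = 48.48754 W.
|Δ| = 0.00002;  2% of max(1, |F·v|) = 0.96975.

yes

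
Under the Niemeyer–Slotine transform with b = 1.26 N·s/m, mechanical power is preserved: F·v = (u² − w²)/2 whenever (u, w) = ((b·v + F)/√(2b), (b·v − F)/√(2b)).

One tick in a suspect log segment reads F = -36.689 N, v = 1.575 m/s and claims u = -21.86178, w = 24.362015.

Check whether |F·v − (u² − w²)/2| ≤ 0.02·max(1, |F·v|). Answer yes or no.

F·v = (-36.689)×1.575 = -57.785175 W.
(u² − w²)/2 = (477.937425 − 593.507775)/2 = -57.785175 W.
|Δ| = 0.000000;  2% of max(1, |F·v|) = 1.155703.

yes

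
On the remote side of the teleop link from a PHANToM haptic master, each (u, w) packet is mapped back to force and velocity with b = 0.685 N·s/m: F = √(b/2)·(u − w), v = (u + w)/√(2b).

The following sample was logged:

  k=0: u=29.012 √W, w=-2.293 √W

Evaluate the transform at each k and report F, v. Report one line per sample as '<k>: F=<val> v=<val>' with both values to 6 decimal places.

k=0: u−w=31.305000, u+w=26.719000; √(b/2)=0.585235, √(2b)=1.170470; F=0.585235×31.305=18.320782, v=26.719000/1.170470=22.827582

0: F=18.320782 v=22.827582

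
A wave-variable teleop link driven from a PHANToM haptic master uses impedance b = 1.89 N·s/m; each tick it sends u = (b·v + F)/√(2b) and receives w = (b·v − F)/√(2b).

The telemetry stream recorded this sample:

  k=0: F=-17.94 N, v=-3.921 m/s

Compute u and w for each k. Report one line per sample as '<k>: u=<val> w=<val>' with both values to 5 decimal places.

k=0: b·v=1.89×(-3.921)=-7.41069; √(2b)=1.94422; u=(-7.41069+(-17.94))/1.94422=-13.03899, w=(-7.41069−(-17.94))/1.94422=5.41569

0: u=-13.03899 w=5.41569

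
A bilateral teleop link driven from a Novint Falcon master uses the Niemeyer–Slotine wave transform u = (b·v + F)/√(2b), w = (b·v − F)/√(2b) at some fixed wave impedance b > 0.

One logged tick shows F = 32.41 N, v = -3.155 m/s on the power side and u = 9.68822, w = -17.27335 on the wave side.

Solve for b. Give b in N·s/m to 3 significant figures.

b = 2.89 N·s/m

u + w = -7.58513;  u + w = √(2b)·v, so √(2b) = -7.58513/(-3.155) = 2.40416.
b = (√(2b))²/2 = 5.77999/2 = 2.89000.
(Check via u − w = 2F/√(2b): u − w = 26.96157, 2F/√(2b) = 26.96158.)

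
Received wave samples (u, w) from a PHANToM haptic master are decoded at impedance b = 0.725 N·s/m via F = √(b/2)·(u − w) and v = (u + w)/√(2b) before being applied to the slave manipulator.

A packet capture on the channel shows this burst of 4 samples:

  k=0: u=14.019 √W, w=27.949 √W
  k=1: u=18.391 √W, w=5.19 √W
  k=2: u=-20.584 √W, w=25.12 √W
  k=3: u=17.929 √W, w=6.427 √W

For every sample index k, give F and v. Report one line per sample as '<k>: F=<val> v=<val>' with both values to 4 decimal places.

0: F=-8.3870 v=34.8525
1: F=7.9481 v=19.5830
2: F=-27.5175 v=3.7669
3: F=6.9251 v=20.2266

k=0: u−w=-13.9300, u+w=41.9680; √(b/2)=0.6021, √(2b)=1.2042; F=0.6021×(-13.93)=-8.3870, v=41.9680/1.2042=34.8525
k=1: u−w=13.2010, u+w=23.5810; √(b/2)=0.6021, √(2b)=1.2042; F=0.6021×13.201=7.9481, v=23.5810/1.2042=19.5830
k=2: u−w=-45.7040, u+w=4.5360; √(b/2)=0.6021, √(2b)=1.2042; F=0.6021×(-45.704)=-27.5175, v=4.5360/1.2042=3.7669
k=3: u−w=11.5020, u+w=24.3560; √(b/2)=0.6021, √(2b)=1.2042; F=0.6021×11.502=6.9251, v=24.3560/1.2042=20.2266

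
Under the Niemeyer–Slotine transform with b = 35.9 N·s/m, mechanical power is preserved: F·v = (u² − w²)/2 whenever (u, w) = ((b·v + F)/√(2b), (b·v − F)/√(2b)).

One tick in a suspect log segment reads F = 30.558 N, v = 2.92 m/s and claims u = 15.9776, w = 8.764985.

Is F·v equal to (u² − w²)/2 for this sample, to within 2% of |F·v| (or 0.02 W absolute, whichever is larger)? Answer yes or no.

yes

F·v = 30.558×2.92 = 89.229360 W.
(u² − w²)/2 = (255.283702 − 76.824962)/2 = 89.229370 W.
|Δ| = 0.000010;  2% of max(1, |F·v|) = 1.784587.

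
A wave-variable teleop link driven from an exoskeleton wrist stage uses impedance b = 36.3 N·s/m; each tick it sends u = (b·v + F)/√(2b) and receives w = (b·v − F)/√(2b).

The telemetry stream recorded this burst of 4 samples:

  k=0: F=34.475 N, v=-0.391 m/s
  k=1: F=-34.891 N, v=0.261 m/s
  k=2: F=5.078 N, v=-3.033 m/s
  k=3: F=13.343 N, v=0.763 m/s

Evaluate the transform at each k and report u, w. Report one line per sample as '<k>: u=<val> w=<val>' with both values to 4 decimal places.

0: u=2.3803 w=-5.7119
1: u=-2.9830 w=5.2069
2: u=-12.3255 w=-13.5174
3: u=4.8166 w=1.6846

k=0: b·v=36.3×(-0.391)=-14.1933; √(2b)=8.5206; u=(-14.1933+34.475)/8.5206=2.3803, w=(-14.1933−34.475)/8.5206=-5.7119
k=1: b·v=36.3×0.261=9.4743; √(2b)=8.5206; u=(9.4743+(-34.891))/8.5206=-2.9830, w=(9.4743−(-34.891))/8.5206=5.2069
k=2: b·v=36.3×(-3.033)=-110.0979; √(2b)=8.5206; u=(-110.0979+5.078)/8.5206=-12.3255, w=(-110.0979−5.078)/8.5206=-13.5174
k=3: b·v=36.3×0.763=27.6969; √(2b)=8.5206; u=(27.6969+13.343)/8.5206=4.8166, w=(27.6969−13.343)/8.5206=1.6846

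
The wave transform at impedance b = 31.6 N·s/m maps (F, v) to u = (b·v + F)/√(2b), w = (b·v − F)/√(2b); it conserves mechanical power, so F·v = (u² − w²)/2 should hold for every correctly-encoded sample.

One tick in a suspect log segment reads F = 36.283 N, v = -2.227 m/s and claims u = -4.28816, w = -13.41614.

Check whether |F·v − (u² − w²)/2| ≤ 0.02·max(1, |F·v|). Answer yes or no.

yes

F·v = 36.283×(-2.227) = -80.8022 W.
(u² − w²)/2 = (18.3883 − 179.9928)/2 = -80.8022 W.
|Δ| = 0.0000;  2% of max(1, |F·v|) = 1.6160.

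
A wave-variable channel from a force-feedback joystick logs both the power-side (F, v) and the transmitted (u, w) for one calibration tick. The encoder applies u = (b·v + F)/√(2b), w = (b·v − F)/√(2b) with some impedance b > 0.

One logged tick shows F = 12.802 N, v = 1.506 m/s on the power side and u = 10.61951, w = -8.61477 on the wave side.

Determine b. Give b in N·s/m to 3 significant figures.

u + w = 2.00474;  u + w = √(2b)·v, so √(2b) = 2.00474/1.506 = 1.33117.
b = (√(2b))²/2 = 1.77201/2 = 0.88600.
(Check via u − w = 2F/√(2b): u − w = 19.23428, 2F/√(2b) = 19.23423.)

b = 0.886 N·s/m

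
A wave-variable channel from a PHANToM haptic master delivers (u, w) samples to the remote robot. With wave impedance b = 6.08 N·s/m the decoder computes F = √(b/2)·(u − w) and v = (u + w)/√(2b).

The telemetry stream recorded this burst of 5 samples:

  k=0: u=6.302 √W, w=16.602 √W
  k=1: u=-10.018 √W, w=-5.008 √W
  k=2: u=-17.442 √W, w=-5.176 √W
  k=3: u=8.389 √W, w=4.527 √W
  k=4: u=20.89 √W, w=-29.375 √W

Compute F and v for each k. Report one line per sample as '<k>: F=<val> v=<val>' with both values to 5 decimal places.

0: F=-17.95866 v=6.56817
1: F=-8.73523 v=-4.30900
2: F=-21.38650 v=-6.48616
3: F=6.73363 v=3.70392
4: F=87.64002 v=-2.43324

k=0: u−w=-10.30000, u+w=22.90400; √(b/2)=1.74356, √(2b)=3.48712; F=1.74356×(-10.3)=-17.95866, v=22.90400/3.48712=6.56817
k=1: u−w=-5.01000, u+w=-15.02600; √(b/2)=1.74356, √(2b)=3.48712; F=1.74356×(-5.01)=-8.73523, v=-15.02600/3.48712=-4.30900
k=2: u−w=-12.26600, u+w=-22.61800; √(b/2)=1.74356, √(2b)=3.48712; F=1.74356×(-12.266)=-21.38650, v=-22.61800/3.48712=-6.48616
k=3: u−w=3.86200, u+w=12.91600; √(b/2)=1.74356, √(2b)=3.48712; F=1.74356×3.862=6.73363, v=12.91600/3.48712=3.70392
k=4: u−w=50.26500, u+w=-8.48500; √(b/2)=1.74356, √(2b)=3.48712; F=1.74356×50.265=87.64002, v=-8.48500/3.48712=-2.43324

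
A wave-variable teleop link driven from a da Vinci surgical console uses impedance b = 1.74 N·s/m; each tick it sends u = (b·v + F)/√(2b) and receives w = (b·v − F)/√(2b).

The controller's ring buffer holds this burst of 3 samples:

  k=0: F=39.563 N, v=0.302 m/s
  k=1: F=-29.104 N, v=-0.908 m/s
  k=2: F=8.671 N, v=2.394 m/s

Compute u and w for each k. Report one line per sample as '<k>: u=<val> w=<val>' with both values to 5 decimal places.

0: u=21.48968 w=-20.92631
1: u=-16.44831 w=14.75446
2: u=6.88112 w=-2.41517

k=0: b·v=1.74×0.302=0.52548; √(2b)=1.86548; u=(0.52548+39.563)/1.86548=21.48968, w=(0.52548−39.563)/1.86548=-20.92631
k=1: b·v=1.74×(-0.908)=-1.57992; √(2b)=1.86548; u=(-1.57992+(-29.104))/1.86548=-16.44831, w=(-1.57992−(-29.104))/1.86548=14.75446
k=2: b·v=1.74×2.394=4.16556; √(2b)=1.86548; u=(4.16556+8.671)/1.86548=6.88112, w=(4.16556−8.671)/1.86548=-2.41517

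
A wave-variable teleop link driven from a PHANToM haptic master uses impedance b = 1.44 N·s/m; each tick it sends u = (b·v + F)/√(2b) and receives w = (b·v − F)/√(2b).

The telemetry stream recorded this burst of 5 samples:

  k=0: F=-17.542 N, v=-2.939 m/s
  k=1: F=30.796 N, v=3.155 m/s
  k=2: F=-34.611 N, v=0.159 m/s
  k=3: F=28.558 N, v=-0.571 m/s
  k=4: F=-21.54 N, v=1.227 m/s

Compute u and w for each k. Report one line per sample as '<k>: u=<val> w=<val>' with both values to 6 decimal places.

0: u=-12.830547 w=7.842898
1: u=20.823823 w=-15.469611
2: u=-20.259811 w=20.529643
3: u=16.343453 w=-17.312472
4: u=-11.651423 w=13.733711

k=0: b·v=1.44×(-2.939)=-4.232160; √(2b)=1.697056; u=(-4.232160+(-17.542))/1.697056=-12.830547, w=(-4.232160−(-17.542))/1.697056=7.842898
k=1: b·v=1.44×3.155=4.543200; √(2b)=1.697056; u=(4.543200+30.796)/1.697056=20.823823, w=(4.543200−30.796)/1.697056=-15.469611
k=2: b·v=1.44×0.159=0.228960; √(2b)=1.697056; u=(0.228960+(-34.611))/1.697056=-20.259811, w=(0.228960−(-34.611))/1.697056=20.529643
k=3: b·v=1.44×(-0.571)=-0.822240; √(2b)=1.697056; u=(-0.822240+28.558)/1.697056=16.343453, w=(-0.822240−28.558)/1.697056=-17.312472
k=4: b·v=1.44×1.227=1.766880; √(2b)=1.697056; u=(1.766880+(-21.54))/1.697056=-11.651423, w=(1.766880−(-21.54))/1.697056=13.733711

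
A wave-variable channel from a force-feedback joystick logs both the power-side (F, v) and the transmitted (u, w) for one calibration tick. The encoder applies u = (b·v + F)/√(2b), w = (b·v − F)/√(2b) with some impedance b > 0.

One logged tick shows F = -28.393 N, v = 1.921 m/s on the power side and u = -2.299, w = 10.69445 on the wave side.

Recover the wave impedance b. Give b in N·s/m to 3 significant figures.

b = 9.55 N·s/m

u + w = 8.3955;  u + w = √(2b)·v, so √(2b) = 8.3955/1.921 = 4.3704.
b = (√(2b))²/2 = 19.1000/2 = 9.5500.
(Check via u − w = 2F/√(2b): u − w = -12.9934, 2F/√(2b) = -12.9935.)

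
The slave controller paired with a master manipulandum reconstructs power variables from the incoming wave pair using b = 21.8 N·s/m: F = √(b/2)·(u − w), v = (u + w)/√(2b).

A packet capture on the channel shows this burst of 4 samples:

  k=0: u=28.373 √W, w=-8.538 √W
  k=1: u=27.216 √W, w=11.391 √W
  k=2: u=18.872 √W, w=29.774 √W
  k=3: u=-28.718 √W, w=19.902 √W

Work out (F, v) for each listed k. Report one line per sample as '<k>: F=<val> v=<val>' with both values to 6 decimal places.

k=0: u−w=36.911000, u+w=19.835000; √(b/2)=3.301515, √(2b)=6.603030; F=3.301515×36.911=121.862213, v=19.835000/6.603030=3.003924
k=1: u−w=15.825000, u+w=38.607000; √(b/2)=3.301515, √(2b)=6.603030; F=3.301515×15.825=52.246472, v=38.607000/6.603030=5.846862
k=2: u−w=-10.902000, u+w=48.646000; √(b/2)=3.301515, √(2b)=6.603030; F=3.301515×(-10.902)=-35.993114, v=48.646000/6.603030=7.367224
k=3: u−w=-48.620000, u+w=-8.816000; √(b/2)=3.301515, √(2b)=6.603030; F=3.301515×(-48.62)=-160.519650, v=-8.816000/6.603030=-1.335145

0: F=121.862213 v=3.003924
1: F=52.246472 v=5.846862
2: F=-35.993114 v=7.367224
3: F=-160.519650 v=-1.335145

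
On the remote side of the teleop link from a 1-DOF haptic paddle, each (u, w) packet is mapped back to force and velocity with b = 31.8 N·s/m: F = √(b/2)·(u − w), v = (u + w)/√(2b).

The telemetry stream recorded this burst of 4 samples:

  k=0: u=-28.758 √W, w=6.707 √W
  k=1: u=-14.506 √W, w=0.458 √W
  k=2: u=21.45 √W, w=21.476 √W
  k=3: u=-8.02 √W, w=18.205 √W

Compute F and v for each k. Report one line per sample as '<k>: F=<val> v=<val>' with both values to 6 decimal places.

0: F=-141.415993 v=-2.765029
1: F=-59.668657 v=-1.761513
2: F=-0.103674 v=5.382597
3: F=-104.571674 v=1.277122

k=0: u−w=-35.465000, u+w=-22.051000; √(b/2)=3.987480, √(2b)=7.974961; F=3.987480×(-35.465)=-141.415993, v=-22.051000/7.974961=-2.765029
k=1: u−w=-14.964000, u+w=-14.048000; √(b/2)=3.987480, √(2b)=7.974961; F=3.987480×(-14.964)=-59.668657, v=-14.048000/7.974961=-1.761513
k=2: u−w=-0.026000, u+w=42.926000; √(b/2)=3.987480, √(2b)=7.974961; F=3.987480×(-0.026)=-0.103674, v=42.926000/7.974961=5.382597
k=3: u−w=-26.225000, u+w=10.185000; √(b/2)=3.987480, √(2b)=7.974961; F=3.987480×(-26.225)=-104.571674, v=10.185000/7.974961=1.277122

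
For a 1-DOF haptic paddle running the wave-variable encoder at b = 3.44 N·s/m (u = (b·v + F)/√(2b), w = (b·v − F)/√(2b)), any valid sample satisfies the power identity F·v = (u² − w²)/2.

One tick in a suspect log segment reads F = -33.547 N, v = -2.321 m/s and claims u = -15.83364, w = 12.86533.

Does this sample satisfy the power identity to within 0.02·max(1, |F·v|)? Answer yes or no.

no

F·v = (-33.547)×(-2.321) = 77.86259 W.
(u² − w²)/2 = (250.70416 − 165.51672)/2 = 42.59372 W.
|Δ| = 35.26887;  2% of max(1, |F·v|) = 1.55725.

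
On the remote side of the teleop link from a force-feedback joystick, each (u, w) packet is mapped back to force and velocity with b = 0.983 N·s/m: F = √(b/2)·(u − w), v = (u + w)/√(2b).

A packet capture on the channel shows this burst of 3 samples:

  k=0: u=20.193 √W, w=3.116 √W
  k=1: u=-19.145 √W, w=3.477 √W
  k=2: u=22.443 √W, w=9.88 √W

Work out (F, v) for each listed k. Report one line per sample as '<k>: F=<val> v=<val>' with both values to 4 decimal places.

k=0: u−w=17.0770, u+w=23.3090; √(b/2)=0.7011, √(2b)=1.4021; F=0.7011×17.077=11.9722, v=23.3090/1.4021=16.6239
k=1: u−w=-22.6220, u+w=-15.6680; √(b/2)=0.7011, √(2b)=1.4021; F=0.7011×(-22.622)=-15.8596, v=-15.6680/1.4021=-11.1743
k=2: u−w=12.5630, u+w=32.3230; √(b/2)=0.7011, √(2b)=1.4021; F=0.7011×12.563=8.8076, v=32.3230/1.4021=23.0526

0: F=11.9722 v=16.6239
1: F=-15.8596 v=-11.1743
2: F=8.8076 v=23.0526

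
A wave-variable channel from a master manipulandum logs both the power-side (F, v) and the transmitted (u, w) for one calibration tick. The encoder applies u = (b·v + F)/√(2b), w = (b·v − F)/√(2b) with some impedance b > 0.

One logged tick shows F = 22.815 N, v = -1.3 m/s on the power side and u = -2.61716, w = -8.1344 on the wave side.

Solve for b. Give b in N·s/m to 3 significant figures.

b = 34.2 N·s/m

u + w = -10.75156;  u + w = √(2b)·v, so √(2b) = -10.75156/(-1.3) = 8.27043.
b = (√(2b))²/2 = 68.40003/2 = 34.20001.
(Check via u − w = 2F/√(2b): u − w = 5.51724, 2F/√(2b) = 5.51725.)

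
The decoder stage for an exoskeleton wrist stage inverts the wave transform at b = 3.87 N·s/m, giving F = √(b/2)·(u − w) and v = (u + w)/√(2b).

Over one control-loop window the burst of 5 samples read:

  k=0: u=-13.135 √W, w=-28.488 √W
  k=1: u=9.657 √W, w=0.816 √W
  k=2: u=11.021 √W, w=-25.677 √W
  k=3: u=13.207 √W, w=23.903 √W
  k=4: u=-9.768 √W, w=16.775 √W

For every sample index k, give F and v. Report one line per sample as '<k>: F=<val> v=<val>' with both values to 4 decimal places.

0: F=21.3567 v=-14.9611
1: F=12.2982 v=3.7644
2: F=51.0485 v=-5.2680
3: F=-14.8786 v=13.3389
4: F=-36.9224 v=2.5186

k=0: u−w=15.3530, u+w=-41.6230; √(b/2)=1.3910, √(2b)=2.7821; F=1.3910×15.353=21.3567, v=-41.6230/2.7821=-14.9611
k=1: u−w=8.8410, u+w=10.4730; √(b/2)=1.3910, √(2b)=2.7821; F=1.3910×8.841=12.2982, v=10.4730/2.7821=3.7644
k=2: u−w=36.6980, u+w=-14.6560; √(b/2)=1.3910, √(2b)=2.7821; F=1.3910×36.698=51.0485, v=-14.6560/2.7821=-5.2680
k=3: u−w=-10.6960, u+w=37.1100; √(b/2)=1.3910, √(2b)=2.7821; F=1.3910×(-10.696)=-14.8786, v=37.1100/2.7821=13.3389
k=4: u−w=-26.5430, u+w=7.0070; √(b/2)=1.3910, √(2b)=2.7821; F=1.3910×(-26.543)=-36.9224, v=7.0070/2.7821=2.5186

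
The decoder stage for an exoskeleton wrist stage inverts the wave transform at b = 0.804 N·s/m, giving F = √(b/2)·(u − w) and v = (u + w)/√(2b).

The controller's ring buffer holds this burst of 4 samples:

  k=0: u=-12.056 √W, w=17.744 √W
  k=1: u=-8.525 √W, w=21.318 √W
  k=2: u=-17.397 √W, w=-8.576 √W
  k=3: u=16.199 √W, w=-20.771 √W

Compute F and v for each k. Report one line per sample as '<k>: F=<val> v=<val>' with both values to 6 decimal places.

k=0: u−w=-29.800000, u+w=5.688000; √(b/2)=0.634035, √(2b)=1.268069; F=0.634035×(-29.8)=-18.894234, v=5.688000/1.268069=4.485559
k=1: u−w=-29.843000, u+w=12.793000; √(b/2)=0.634035, √(2b)=1.268069; F=0.634035×(-29.843)=-18.921498, v=12.793000/1.268069=10.088565
k=2: u−w=-8.821000, u+w=-25.973000; √(b/2)=0.634035, √(2b)=1.268069; F=0.634035×(-8.821)=-5.592820, v=-25.973000/1.268069=-20.482317
k=3: u−w=36.970000, u+w=-4.572000; √(b/2)=0.634035, √(2b)=1.268069; F=0.634035×36.97=23.440263, v=-4.572000/1.268069=-3.605481

0: F=-18.894234 v=4.485559
1: F=-18.921498 v=10.088565
2: F=-5.592820 v=-20.482317
3: F=23.440263 v=-3.605481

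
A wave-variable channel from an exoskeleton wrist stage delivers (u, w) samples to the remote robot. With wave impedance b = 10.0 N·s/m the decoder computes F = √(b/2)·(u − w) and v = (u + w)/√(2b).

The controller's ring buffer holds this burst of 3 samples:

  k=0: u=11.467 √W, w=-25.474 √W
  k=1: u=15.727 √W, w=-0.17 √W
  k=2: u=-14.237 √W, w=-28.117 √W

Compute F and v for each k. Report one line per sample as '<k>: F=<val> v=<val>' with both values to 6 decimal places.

k=0: u−w=36.941000, u+w=-14.007000; √(b/2)=2.236068, √(2b)=4.472136; F=2.236068×36.941=82.602587, v=-14.007000/4.472136=-3.132060
k=1: u−w=15.897000, u+w=15.557000; √(b/2)=2.236068, √(2b)=4.472136; F=2.236068×15.897=35.546773, v=15.557000/4.472136=3.478651
k=2: u−w=13.880000, u+w=-42.354000; √(b/2)=2.236068, √(2b)=4.472136; F=2.236068×13.88=31.036624, v=-42.354000/4.472136=-9.470642

0: F=82.602587 v=-3.132060
1: F=35.546773 v=3.478651
2: F=31.036624 v=-9.470642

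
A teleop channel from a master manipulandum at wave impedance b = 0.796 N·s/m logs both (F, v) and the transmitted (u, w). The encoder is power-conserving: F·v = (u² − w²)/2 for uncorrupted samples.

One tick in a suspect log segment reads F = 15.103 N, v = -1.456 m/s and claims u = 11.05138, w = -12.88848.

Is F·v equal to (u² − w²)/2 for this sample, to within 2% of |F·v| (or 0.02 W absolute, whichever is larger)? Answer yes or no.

F·v = 15.103×(-1.456) = -21.9900 W.
(u² − w²)/2 = (122.1330 − 166.1129)/2 = -21.9900 W.
|Δ| = 0.0000;  2% of max(1, |F·v|) = 0.4398.

yes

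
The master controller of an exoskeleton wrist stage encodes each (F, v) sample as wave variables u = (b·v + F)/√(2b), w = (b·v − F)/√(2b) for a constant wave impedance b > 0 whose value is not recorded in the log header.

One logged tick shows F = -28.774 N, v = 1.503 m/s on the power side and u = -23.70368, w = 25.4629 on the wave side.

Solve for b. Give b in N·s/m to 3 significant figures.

u + w = 1.7592;  u + w = √(2b)·v, so √(2b) = 1.7592/1.503 = 1.1705.
b = (√(2b))²/2 = 1.3700/2 = 0.6850.
(Check via u − w = 2F/√(2b): u − w = -49.1666, 2F/√(2b) = -49.1665.)

b = 0.685 N·s/m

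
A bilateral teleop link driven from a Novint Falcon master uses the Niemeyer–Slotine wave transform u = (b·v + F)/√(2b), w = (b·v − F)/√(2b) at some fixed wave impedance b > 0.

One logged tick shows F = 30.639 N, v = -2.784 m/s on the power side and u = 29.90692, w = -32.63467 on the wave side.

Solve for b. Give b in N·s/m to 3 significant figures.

u + w = -2.7278;  u + w = √(2b)·v, so √(2b) = -2.7278/(-2.784) = 0.9798.
b = (√(2b))²/2 = 0.9600/2 = 0.4800.
(Check via u − w = 2F/√(2b): u − w = 62.5416, 2F/√(2b) = 62.5416.)

b = 0.48 N·s/m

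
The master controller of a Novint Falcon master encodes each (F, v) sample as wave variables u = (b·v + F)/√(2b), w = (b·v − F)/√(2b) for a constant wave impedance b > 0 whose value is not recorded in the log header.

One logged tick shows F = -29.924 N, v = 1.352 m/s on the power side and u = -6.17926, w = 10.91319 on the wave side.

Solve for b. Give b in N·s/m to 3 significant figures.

b = 6.13 N·s/m

u + w = 4.73393;  u + w = √(2b)·v, so √(2b) = 4.73393/1.352 = 3.50143.
b = (√(2b))²/2 = 12.25999/2 = 6.13000.
(Check via u − w = 2F/√(2b): u − w = -17.09245, 2F/√(2b) = -17.09246.)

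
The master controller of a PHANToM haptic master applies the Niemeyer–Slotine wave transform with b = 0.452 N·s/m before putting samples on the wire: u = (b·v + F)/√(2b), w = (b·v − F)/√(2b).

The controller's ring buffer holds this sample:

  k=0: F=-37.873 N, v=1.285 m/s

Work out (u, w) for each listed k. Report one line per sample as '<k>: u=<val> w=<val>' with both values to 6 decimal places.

k=0: b·v=0.452×1.285=0.580820; √(2b)=0.950789; u=(0.580820+(-37.873))/0.950789=-39.222345, w=(0.580820−(-37.873))/0.950789=40.444109

0: u=-39.222345 w=40.444109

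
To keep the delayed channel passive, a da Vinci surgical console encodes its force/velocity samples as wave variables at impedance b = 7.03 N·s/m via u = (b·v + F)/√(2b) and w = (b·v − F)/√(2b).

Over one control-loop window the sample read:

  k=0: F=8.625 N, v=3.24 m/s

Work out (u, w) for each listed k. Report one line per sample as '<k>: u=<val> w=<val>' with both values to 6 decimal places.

k=0: b·v=7.03×3.24=22.777200; √(2b)=3.749667; u=(22.777200+8.625)/3.749667=8.374664, w=(22.777200−8.625)/3.749667=3.774256

0: u=8.374664 w=3.774256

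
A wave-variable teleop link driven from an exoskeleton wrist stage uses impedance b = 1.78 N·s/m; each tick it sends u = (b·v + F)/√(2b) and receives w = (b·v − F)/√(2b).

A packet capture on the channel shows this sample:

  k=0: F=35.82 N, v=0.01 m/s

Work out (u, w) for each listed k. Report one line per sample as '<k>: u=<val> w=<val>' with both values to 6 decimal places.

k=0: b·v=1.78×0.01=0.017800; √(2b)=1.886796; u=(0.017800+35.82)/1.886796=18.993996, w=(0.017800−35.82)/1.886796=-18.975128

0: u=18.993996 w=-18.975128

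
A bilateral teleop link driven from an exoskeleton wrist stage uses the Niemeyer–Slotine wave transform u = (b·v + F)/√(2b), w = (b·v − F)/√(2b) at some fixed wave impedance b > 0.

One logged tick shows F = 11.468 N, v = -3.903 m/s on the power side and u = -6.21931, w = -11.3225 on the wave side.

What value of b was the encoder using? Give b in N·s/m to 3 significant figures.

u + w = -17.5418;  u + w = √(2b)·v, so √(2b) = -17.5418/(-3.903) = 4.4944.
b = (√(2b))²/2 = 20.2000/2 = 10.1000.
(Check via u − w = 2F/√(2b): u − w = 5.1032, 2F/√(2b) = 5.1032.)

b = 10.1 N·s/m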